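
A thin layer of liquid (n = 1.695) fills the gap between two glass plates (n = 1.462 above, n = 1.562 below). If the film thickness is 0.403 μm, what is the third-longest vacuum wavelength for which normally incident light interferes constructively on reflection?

Top surface (1.462 → 1.695): reflection off a higher-index medium gives a half-wave phase shift.
At the lower boundary (n = 1.695 to n = 1.562) the reflected ray undergoes no phase shift.
Net: one phase inversion between the two reflected rays.
So the condition for constructive reflection is 2 n t = (m + ½) λ.
λ = 2 n t / (m + ½). The third-longest wavelength is m = 2: λ = 2 × 1.695 × 403 / 2.50 = 546 nm.

546 nm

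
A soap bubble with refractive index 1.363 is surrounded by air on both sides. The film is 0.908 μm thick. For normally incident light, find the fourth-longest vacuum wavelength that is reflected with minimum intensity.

Ray reflecting at the top interface goes from n = 1.0 toward n = 1.363: a half-wave phase shift.
Bottom surface (1.363 → 1.0): reflection off a lower-index medium gives no phase shift.
The two reflections differ by half a wavelength.
So the condition for destructive reflection is 2 n t = m λ.
λ = 2 n t / m. The fourth-longest wavelength is m = 4: λ = 2 × 1.363 × 908 / 4.00 = 619 nm.

619 nm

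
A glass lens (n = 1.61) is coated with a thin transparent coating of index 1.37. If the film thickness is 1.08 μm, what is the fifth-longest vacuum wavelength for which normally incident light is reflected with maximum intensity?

Top surface (1.0 → 1.37): reflection off a higher-index medium gives a half-wave phase shift.
At the lower boundary (n = 1.37 to n = 1.61) the reflected ray undergoes a half-wave phase shift.
Net: no relative phase inversion (both shifts match).
With no net inversion, constructive interference in reflection requires 2 n t = m λ.
λ = 2 n t / m. The fifth-longest wavelength is m = 5: λ = 2 × 1.37 × 1080 / 5.00 = 592 nm.

592 nm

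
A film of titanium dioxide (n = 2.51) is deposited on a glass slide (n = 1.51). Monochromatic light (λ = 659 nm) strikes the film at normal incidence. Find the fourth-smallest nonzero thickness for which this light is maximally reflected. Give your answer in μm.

Top surface (1.0 → 2.51): reflection off a higher-index medium gives a half-wave phase shift.
Bottom surface (2.51 → 1.51): reflection off a lower-index medium gives no phase shift.
The two reflections differ by half a wavelength.
With one net inversion, constructive interference in reflection requires 2 n t = (m + ½) λ.
The fourth-smallest nonzero thickness corresponds to m = 3: t = (m + ½) λ / (2 n) = 3.50 × 659 / (2 × 2.51) = 459 nm.

0.459 μm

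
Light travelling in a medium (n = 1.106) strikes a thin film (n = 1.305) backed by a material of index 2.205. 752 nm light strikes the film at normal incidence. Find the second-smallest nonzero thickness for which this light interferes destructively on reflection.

432 nm

Ray reflecting at the top interface goes from n = 1.106 toward n = 1.305: a half-wave phase shift.
Bottom surface (1.305 → 2.205): reflection off a higher-index medium gives a half-wave phase shift.
Net: no relative phase inversion (both shifts match).
For minimum reflection here: 2 n t = (m + ½) λ.
The second-smallest nonzero thickness corresponds to m = 1: t = (m + ½) λ / (2 n) = 1.50 × 752 / (2 × 1.305) = 432 nm.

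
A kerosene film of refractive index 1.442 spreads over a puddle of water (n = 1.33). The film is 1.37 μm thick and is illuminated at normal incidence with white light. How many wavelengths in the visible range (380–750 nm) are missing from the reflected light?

Top surface (1.0 → 1.442): reflection off a higher-index medium gives a half-wave phase shift.
At the lower boundary (n = 1.442 to n = 1.33) the reflected ray undergoes no phase shift.
Net: one phase inversion between the two reflected rays.
For weak reflection here: 2 n t = m λ.
λ = 2 n t / m = 3951 / m nm.
m=5: 790 nm (IR); m=6: 659 nm (visible); m=7: 564 nm (visible); m=8: 494 nm (visible); m=9: 439 nm (visible); m=10: 395 nm (visible); m=11: 359 nm (UV).

5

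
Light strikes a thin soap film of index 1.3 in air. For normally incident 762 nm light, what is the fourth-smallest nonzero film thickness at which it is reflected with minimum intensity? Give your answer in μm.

1.17 μm

At the upper boundary (n = 1.0 to n = 1.3) the reflected ray undergoes a half-wave phase shift.
Bottom surface (1.3 → 1.0): reflection off a lower-index medium gives no phase shift.
Exactly one π shift → a net half-wave offset.
For minimum reflection here: 2 n t = m λ.
The fourth-smallest nonzero thickness corresponds to m = 4: t = m λ / (2 n) = 4.00 × 762 / (2 × 1.3) = 1172 nm.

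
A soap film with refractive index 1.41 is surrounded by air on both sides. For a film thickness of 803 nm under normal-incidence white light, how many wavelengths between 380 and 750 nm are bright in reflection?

At the upper boundary (n = 1.0 to n = 1.41) the reflected ray undergoes a half-wave phase shift.
Ray reflecting at the bottom interface goes from n = 1.41 toward n = 1.0: no phase shift.
Exactly one π shift → a net half-wave offset.
So the condition for constructive reflection is 2 n t = (m + ½) λ.
λ = 2 n t / (m + ½) = 2264 / (m + ½) nm.
m=2: 906 nm (IR); m=3: 647 nm (visible); m=4: 503 nm (visible); m=5: 412 nm (visible); m=6: 348 nm (UV).

3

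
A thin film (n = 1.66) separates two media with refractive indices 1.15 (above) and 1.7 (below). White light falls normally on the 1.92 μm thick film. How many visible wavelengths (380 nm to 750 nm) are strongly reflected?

Ray reflecting at the top interface goes from n = 1.15 toward n = 1.66: a half-wave phase shift.
Bottom surface (1.66 → 1.7): reflection off a higher-index medium gives a half-wave phase shift.
Net: no relative phase inversion (both shifts match).
With no net inversion, constructive interference in reflection requires 2 n t = m λ.
λ = 2 n t / m = 6374 / m nm.
m=8: 797 nm (IR); m=9: 708 nm (visible); m=10: 637 nm (visible); m=11: 579 nm (visible); m=12: 531 nm (visible); m=13: 490 nm (visible); m=14: 455 nm (visible); m=15: 425 nm (visible); m=16: 398 nm (visible); m=17: 375 nm (UV).

8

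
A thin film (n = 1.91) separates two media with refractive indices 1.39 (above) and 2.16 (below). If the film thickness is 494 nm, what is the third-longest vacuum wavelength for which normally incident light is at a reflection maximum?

Ray reflecting at the top interface goes from n = 1.39 toward n = 1.91: a half-wave phase shift.
Ray reflecting at the bottom interface goes from n = 1.91 toward n = 2.16: a half-wave phase shift.
Net: no relative phase inversion (both shifts match).
With no net inversion, constructive interference in reflection requires 2 n t = m λ.
λ = 2 n t / m. The third-longest wavelength is m = 3: λ = 2 × 1.91 × 494 / 3.00 = 629 nm.

629 nm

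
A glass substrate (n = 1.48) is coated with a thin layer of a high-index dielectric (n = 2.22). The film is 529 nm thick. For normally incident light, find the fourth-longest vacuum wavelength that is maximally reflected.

Ray reflecting at the top interface goes from n = 1.0 toward n = 2.22: a half-wave phase shift.
Bottom surface (2.22 → 1.48): reflection off a lower-index medium gives no phase shift.
The two reflections differ by half a wavelength.
With one net inversion, constructive interference in reflection requires 2 n t = (m + ½) λ.
λ = 2 n t / (m + ½). The fourth-longest wavelength is m = 3: λ = 2 × 2.22 × 529 / 3.50 = 671 nm.

671 nm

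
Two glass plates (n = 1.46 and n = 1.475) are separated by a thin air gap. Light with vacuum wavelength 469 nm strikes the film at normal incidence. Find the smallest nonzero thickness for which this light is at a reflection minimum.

235 nm

At the upper boundary (n = 1.46 to n = 1.0) the reflected ray undergoes no phase shift.
Bottom surface (1.0 → 1.475): reflection off a higher-index medium gives a half-wave phase shift.
The two reflections differ by half a wavelength.
For dark reflection here: 2 n t = m λ.
The smallest nonzero thickness corresponds to m = 1: t = m λ / (2 n) = 1.00 × 469 / (2 × 1.0) = 235 nm.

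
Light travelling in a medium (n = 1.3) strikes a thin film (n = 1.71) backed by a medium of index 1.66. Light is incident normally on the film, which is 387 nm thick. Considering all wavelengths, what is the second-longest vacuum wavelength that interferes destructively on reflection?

662 nm

At the upper boundary (n = 1.3 to n = 1.71) the reflected ray undergoes a half-wave phase shift.
Bottom surface (1.71 → 1.66): reflection off a lower-index medium gives no phase shift.
Net: one phase inversion between the two reflected rays.
With one net inversion, destructive interference in reflection requires 2 n t = m λ.
λ = 2 n t / m. The second-longest wavelength is m = 2: λ = 2 × 1.71 × 387 / 2.00 = 662 nm.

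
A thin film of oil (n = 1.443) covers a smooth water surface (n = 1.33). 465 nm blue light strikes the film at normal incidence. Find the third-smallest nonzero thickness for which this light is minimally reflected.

Top surface (1.0 → 1.443): reflection off a higher-index medium gives a half-wave phase shift.
At the lower boundary (n = 1.443 to n = 1.33) the reflected ray undergoes no phase shift.
The two reflections differ by half a wavelength.
So the condition for destructive reflection is 2 n t = m λ.
The third-smallest nonzero thickness corresponds to m = 3: t = m λ / (2 n) = 3.00 × 465 / (2 × 1.443) = 483 nm.

483 nm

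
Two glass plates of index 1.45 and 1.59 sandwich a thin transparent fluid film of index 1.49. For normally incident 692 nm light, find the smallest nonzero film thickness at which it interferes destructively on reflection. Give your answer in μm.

0.116 μm

Top surface (1.45 → 1.49): reflection off a higher-index medium gives a half-wave phase shift.
Ray reflecting at the bottom interface goes from n = 1.49 toward n = 1.59: a half-wave phase shift.
Net: no relative phase inversion (both shifts match).
For weak reflection here: 2 n t = (m + ½) λ.
Minimum at m = 0: t = λ / (4 n) = 692 / (4 × 1.49) = 116 nm.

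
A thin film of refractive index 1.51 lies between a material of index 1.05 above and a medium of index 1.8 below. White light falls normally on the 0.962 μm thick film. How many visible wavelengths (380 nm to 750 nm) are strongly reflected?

Ray reflecting at the top interface goes from n = 1.05 toward n = 1.51: a half-wave phase shift.
Bottom surface (1.51 → 1.8): reflection off a higher-index medium gives a half-wave phase shift.
Net: no relative phase inversion (both shifts match).
For bright reflection here: 2 n t = m λ.
λ = 2 n t / m = 2905 / m nm.
m=3: 968 nm (IR); m=4: 726 nm (visible); m=5: 581 nm (visible); m=6: 484 nm (visible); m=7: 415 nm (visible); m=8: 363 nm (UV).

4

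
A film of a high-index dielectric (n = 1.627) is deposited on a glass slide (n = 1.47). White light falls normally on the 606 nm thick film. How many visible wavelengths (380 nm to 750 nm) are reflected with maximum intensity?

Top surface (1.0 → 1.627): reflection off a higher-index medium gives a half-wave phase shift.
Ray reflecting at the bottom interface goes from n = 1.627 toward n = 1.47: no phase shift.
The two reflections differ by half a wavelength.
So the condition for constructive reflection is 2 n t = (m + ½) λ.
λ = 2 n t / (m + ½) = 1972 / (m + ½) nm.
m=2: 789 nm (IR); m=3: 563 nm (visible); m=4: 438 nm (visible); m=5: 359 nm (UV).

2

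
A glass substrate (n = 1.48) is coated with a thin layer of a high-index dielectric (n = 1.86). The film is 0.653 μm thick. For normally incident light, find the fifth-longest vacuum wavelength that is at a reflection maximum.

540 nm

At the upper boundary (n = 1.0 to n = 1.86) the reflected ray undergoes a half-wave phase shift.
At the lower boundary (n = 1.86 to n = 1.48) the reflected ray undergoes no phase shift.
The two reflections differ by half a wavelength.
So the condition for constructive reflection is 2 n t = (m + ½) λ.
λ = 2 n t / (m + ½). The fifth-longest wavelength is m = 4: λ = 2 × 1.86 × 653 / 4.50 = 540 nm.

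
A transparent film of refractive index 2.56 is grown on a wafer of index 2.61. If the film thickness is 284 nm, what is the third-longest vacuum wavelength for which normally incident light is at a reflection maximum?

485 nm

Top surface (1.0 → 2.56): reflection off a higher-index medium gives a half-wave phase shift.
Bottom surface (2.56 → 2.61): reflection off a higher-index medium gives a half-wave phase shift.
The two reflections carry the same phase change, so no net offset.
With no net inversion, constructive interference in reflection requires 2 n t = m λ.
λ = 2 n t / m. The third-longest wavelength is m = 3: λ = 2 × 2.56 × 284 / 3.00 = 485 nm.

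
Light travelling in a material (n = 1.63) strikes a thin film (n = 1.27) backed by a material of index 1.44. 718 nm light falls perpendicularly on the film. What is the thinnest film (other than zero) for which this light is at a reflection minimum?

Ray reflecting at the top interface goes from n = 1.63 toward n = 1.27: no phase shift.
Ray reflecting at the bottom interface goes from n = 1.27 toward n = 1.44: a half-wave phase shift.
The two reflections differ by half a wavelength.
With one net inversion, destructive interference in reflection requires 2 n t = m λ.
Minimum nonzero at m = 1: t = λ / (2 n) = 718 / (2 × 1.27) = 283 nm.

283 nm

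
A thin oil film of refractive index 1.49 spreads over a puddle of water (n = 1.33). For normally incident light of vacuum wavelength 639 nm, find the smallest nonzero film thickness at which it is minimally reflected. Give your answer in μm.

Ray reflecting at the top interface goes from n = 1.0 toward n = 1.49: a half-wave phase shift.
Bottom surface (1.49 → 1.33): reflection off a lower-index medium gives no phase shift.
The two reflections differ by half a wavelength.
For weak reflection here: 2 n t = m λ.
Minimum nonzero at m = 1: t = λ / (2 n) = 639 / (2 × 1.49) = 214 nm.

0.214 μm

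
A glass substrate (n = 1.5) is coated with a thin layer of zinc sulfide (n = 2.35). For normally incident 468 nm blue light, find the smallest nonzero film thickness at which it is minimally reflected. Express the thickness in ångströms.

Top surface (1.0 → 2.35): reflection off a higher-index medium gives a half-wave phase shift.
Bottom surface (2.35 → 1.5): reflection off a lower-index medium gives no phase shift.
Net: one phase inversion between the two reflected rays.
With one net inversion, destructive interference in reflection requires 2 n t = m λ.
Minimum nonzero at m = 1: t = λ / (2 n) = 468 / (2 × 2.35) = 99.6 nm.

996 Å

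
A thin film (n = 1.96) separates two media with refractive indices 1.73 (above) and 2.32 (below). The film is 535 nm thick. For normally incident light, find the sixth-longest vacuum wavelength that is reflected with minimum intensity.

381 nm

Top surface (1.73 → 1.96): reflection off a higher-index medium gives a half-wave phase shift.
Ray reflecting at the bottom interface goes from n = 1.96 toward n = 2.32: a half-wave phase shift.
Net: no relative phase inversion (both shifts match).
For minimum reflection here: 2 n t = (m + ½) λ.
λ = 2 n t / (m + ½). The sixth-longest wavelength is m = 5: λ = 2 × 1.96 × 535 / 5.50 = 381 nm.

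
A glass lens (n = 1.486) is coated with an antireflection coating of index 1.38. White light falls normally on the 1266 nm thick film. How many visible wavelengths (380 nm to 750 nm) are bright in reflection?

Top surface (1.0 → 1.38): reflection off a higher-index medium gives a half-wave phase shift.
Ray reflecting at the bottom interface goes from n = 1.38 toward n = 1.486: a half-wave phase shift.
The two reflections carry the same phase change, so no net offset.
With no net inversion, constructive interference in reflection requires 2 n t = m λ.
λ = 2 n t / m = 3494 / m nm.
m=4: 874 nm (IR); m=5: 699 nm (visible); m=6: 582 nm (visible); m=7: 499 nm (visible); m=8: 437 nm (visible); m=9: 388 nm (visible); m=10: 349 nm (UV).

5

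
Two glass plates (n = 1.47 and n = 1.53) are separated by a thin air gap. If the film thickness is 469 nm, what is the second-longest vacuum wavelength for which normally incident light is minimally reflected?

469 nm

Top surface (1.47 → 1.0): reflection off a lower-index medium gives no phase shift.
Bottom surface (1.0 → 1.53): reflection off a higher-index medium gives a half-wave phase shift.
The two reflections differ by half a wavelength.
With one net inversion, destructive interference in reflection requires 2 n t = m λ.
λ = 2 n t / m. The second-longest wavelength is m = 2: λ = 2 × 1.0 × 469 / 2.00 = 469 nm.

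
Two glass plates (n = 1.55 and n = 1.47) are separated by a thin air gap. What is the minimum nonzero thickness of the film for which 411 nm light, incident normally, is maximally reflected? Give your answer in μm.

0.103 μm

Top surface (1.55 → 1.0): reflection off a lower-index medium gives no phase shift.
Ray reflecting at the bottom interface goes from n = 1.0 toward n = 1.47: a half-wave phase shift.
Net: one phase inversion between the two reflected rays.
With one net inversion, constructive interference in reflection requires 2 n t = (m + ½) λ.
Minimum at m = 0: t = λ / (4 n) = 411 / (4 × 1.0) = 103 nm.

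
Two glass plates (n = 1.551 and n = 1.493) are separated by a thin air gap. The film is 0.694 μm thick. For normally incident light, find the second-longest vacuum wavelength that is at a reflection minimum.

694 nm

Ray reflecting at the top interface goes from n = 1.551 toward n = 1.0: no phase shift.
Bottom surface (1.0 → 1.493): reflection off a higher-index medium gives a half-wave phase shift.
Exactly one π shift → a net half-wave offset.
With one net inversion, destructive interference in reflection requires 2 n t = m λ.
λ = 2 n t / m. The second-longest wavelength is m = 2: λ = 2 × 1.0 × 694 / 2.00 = 694 nm.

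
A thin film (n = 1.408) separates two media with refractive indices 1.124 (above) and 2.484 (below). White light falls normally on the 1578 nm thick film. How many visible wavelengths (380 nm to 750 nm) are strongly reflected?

6

Ray reflecting at the top interface goes from n = 1.124 toward n = 1.408: a half-wave phase shift.
Bottom surface (1.408 → 2.484): reflection off a higher-index medium gives a half-wave phase shift.
The two reflections carry the same phase change, so no net offset.
So the condition for constructive reflection is 2 n t = m λ.
λ = 2 n t / m = 4444 / m nm.
m=5: 889 nm (IR); m=6: 741 nm (visible); m=7: 635 nm (visible); m=8: 555 nm (visible); m=9: 494 nm (visible); m=10: 444 nm (visible); m=11: 404 nm (visible); m=12: 370 nm (UV).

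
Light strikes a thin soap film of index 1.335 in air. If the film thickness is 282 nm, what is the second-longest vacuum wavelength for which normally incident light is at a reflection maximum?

Top surface (1.0 → 1.335): reflection off a higher-index medium gives a half-wave phase shift.
Ray reflecting at the bottom interface goes from n = 1.335 toward n = 1.0: no phase shift.
Exactly one π shift → a net half-wave offset.
So the condition for constructive reflection is 2 n t = (m + ½) λ.
λ = 2 n t / (m + ½). The second-longest wavelength is m = 1: λ = 2 × 1.335 × 282 / 1.50 = 502 nm.

502 nm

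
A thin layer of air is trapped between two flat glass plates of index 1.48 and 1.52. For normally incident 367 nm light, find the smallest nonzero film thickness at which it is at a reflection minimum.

Top surface (1.48 → 1.0): reflection off a lower-index medium gives no phase shift.
Bottom surface (1.0 → 1.52): reflection off a higher-index medium gives a half-wave phase shift.
The two reflections differ by half a wavelength.
For minimum reflection here: 2 n t = m λ.
Minimum nonzero at m = 1: t = λ / (2 n) = 367 / (2 × 1.0) = 184 nm.

184 nm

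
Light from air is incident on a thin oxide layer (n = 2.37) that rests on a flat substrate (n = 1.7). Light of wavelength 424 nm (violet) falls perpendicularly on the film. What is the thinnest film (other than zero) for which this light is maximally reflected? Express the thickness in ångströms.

Top surface (1.0 → 2.37): reflection off a higher-index medium gives a half-wave phase shift.
Bottom surface (2.37 → 1.7): reflection off a lower-index medium gives no phase shift.
The two reflections differ by half a wavelength.
With one net inversion, constructive interference in reflection requires 2 n t = (m + ½) λ.
Minimum at m = 0: t = λ / (4 n) = 424 / (4 × 2.37) = 44.7 nm.

447 Å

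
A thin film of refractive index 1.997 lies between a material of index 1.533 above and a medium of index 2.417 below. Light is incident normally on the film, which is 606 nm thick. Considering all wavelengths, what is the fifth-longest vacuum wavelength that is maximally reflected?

Top surface (1.533 → 1.997): reflection off a higher-index medium gives a half-wave phase shift.
Bottom surface (1.997 → 2.417): reflection off a higher-index medium gives a half-wave phase shift.
The two reflections carry the same phase change, so no net offset.
So the condition for constructive reflection is 2 n t = m λ.
λ = 2 n t / m. The fifth-longest wavelength is m = 5: λ = 2 × 1.997 × 606 / 5.00 = 484 nm.

484 nm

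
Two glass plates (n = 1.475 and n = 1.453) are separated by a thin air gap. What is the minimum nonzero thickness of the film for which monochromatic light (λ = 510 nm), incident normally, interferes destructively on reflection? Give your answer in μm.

At the upper boundary (n = 1.475 to n = 1.0) the reflected ray undergoes no phase shift.
Bottom surface (1.0 → 1.453): reflection off a higher-index medium gives a half-wave phase shift.
Net: one phase inversion between the two reflected rays.
With one net inversion, destructive interference in reflection requires 2 n t = m λ.
Minimum nonzero at m = 1: t = λ / (2 n) = 510 / (2 × 1.0) = 255 nm.

0.255 μm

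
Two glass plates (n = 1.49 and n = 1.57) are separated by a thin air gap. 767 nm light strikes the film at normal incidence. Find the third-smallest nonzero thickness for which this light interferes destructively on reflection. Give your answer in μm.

1.15 μm

At the upper boundary (n = 1.49 to n = 1.0) the reflected ray undergoes no phase shift.
Ray reflecting at the bottom interface goes from n = 1.0 toward n = 1.57: a half-wave phase shift.
Exactly one π shift → a net half-wave offset.
For dark reflection here: 2 n t = m λ.
The third-smallest nonzero thickness corresponds to m = 3: t = m λ / (2 n) = 3.00 × 767 / (2 × 1.0) = 1151 nm.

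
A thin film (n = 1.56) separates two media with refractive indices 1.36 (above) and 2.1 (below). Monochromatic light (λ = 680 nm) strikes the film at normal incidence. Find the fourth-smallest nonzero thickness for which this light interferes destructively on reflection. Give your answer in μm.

At the upper boundary (n = 1.36 to n = 1.56) the reflected ray undergoes a half-wave phase shift.
Bottom surface (1.56 → 2.1): reflection off a higher-index medium gives a half-wave phase shift.
The two reflections carry the same phase change, so no net offset.
So the condition for destructive reflection is 2 n t = (m + ½) λ.
The fourth-smallest nonzero thickness corresponds to m = 3: t = (m + ½) λ / (2 n) = 3.50 × 680 / (2 × 1.56) = 763 nm.

0.763 μm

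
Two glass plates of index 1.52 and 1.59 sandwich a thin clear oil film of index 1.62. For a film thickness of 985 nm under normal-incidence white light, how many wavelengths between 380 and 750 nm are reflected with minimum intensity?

Top surface (1.52 → 1.62): reflection off a higher-index medium gives a half-wave phase shift.
Ray reflecting at the bottom interface goes from n = 1.62 toward n = 1.59: no phase shift.
Net: one phase inversion between the two reflected rays.
With one net inversion, destructive interference in reflection requires 2 n t = m λ.
λ = 2 n t / m = 3191 / m nm.
m=4: 798 nm (IR); m=5: 638 nm (visible); m=6: 532 nm (visible); m=7: 456 nm (visible); m=8: 399 nm (visible); m=9: 355 nm (UV).

4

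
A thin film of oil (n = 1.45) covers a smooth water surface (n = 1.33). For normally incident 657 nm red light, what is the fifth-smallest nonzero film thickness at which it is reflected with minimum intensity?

1133 nm

At the upper boundary (n = 1.0 to n = 1.45) the reflected ray undergoes a half-wave phase shift.
At the lower boundary (n = 1.45 to n = 1.33) the reflected ray undergoes no phase shift.
Net: one phase inversion between the two reflected rays.
So the condition for destructive reflection is 2 n t = m λ.
The fifth-smallest nonzero thickness corresponds to m = 5: t = m λ / (2 n) = 5.00 × 657 / (2 × 1.45) = 1133 nm.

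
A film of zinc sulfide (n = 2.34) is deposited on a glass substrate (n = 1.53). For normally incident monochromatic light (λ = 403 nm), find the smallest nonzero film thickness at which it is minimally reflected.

86.1 nm

Top surface (1.0 → 2.34): reflection off a higher-index medium gives a half-wave phase shift.
At the lower boundary (n = 2.34 to n = 1.53) the reflected ray undergoes no phase shift.
Net: one phase inversion between the two reflected rays.
So the condition for destructive reflection is 2 n t = m λ.
Minimum nonzero at m = 1: t = λ / (2 n) = 403 / (2 × 2.34) = 86.1 nm.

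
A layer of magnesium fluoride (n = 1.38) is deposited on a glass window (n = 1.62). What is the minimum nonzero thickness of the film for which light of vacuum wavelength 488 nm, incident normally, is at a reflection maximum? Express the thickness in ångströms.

1768 Å

Ray reflecting at the top interface goes from n = 1.0 toward n = 1.38: a half-wave phase shift.
Ray reflecting at the bottom interface goes from n = 1.38 toward n = 1.62: a half-wave phase shift.
Net: no relative phase inversion (both shifts match).
For maximum reflection here: 2 n t = m λ.
Minimum nonzero at m = 1: t = λ / (2 n) = 488 / (2 × 1.38) = 177 nm.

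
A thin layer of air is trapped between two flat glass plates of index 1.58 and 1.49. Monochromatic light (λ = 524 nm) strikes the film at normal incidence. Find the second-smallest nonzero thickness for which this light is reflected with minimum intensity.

Top surface (1.58 → 1.0): reflection off a lower-index medium gives no phase shift.
Ray reflecting at the bottom interface goes from n = 1.0 toward n = 1.49: a half-wave phase shift.
Net: one phase inversion between the two reflected rays.
With one net inversion, destructive interference in reflection requires 2 n t = m λ.
The second-smallest nonzero thickness corresponds to m = 2: t = m λ / (2 n) = 2.00 × 524 / (2 × 1.0) = 524 nm.

524 nm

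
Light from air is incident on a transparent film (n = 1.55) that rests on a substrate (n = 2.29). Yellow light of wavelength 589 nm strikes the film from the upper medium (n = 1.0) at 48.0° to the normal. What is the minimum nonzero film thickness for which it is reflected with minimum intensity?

At the upper boundary (n = 1.0 to n = 1.55) the reflected ray undergoes a half-wave phase shift.
Ray reflecting at the bottom interface goes from n = 1.55 toward n = 2.29: a half-wave phase shift.
Zero or two π shifts → no net half-wave offset.
For minimum reflection here: 2 n t cos θ_r = (m + ½) λ.
Snell's law: 1.0 sin 48.0° = 1.55 sin θ_r → sin θ_r = 0.479, cos θ_r = 0.878.
Minimum at m = 0: t = λ / (4 n cos θ_r) = 589 / (4 × 1.55 × 0.878) = 108 nm.

108 nm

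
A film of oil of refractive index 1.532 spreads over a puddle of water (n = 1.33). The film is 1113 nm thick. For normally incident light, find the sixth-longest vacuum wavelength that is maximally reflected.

Top surface (1.0 → 1.532): reflection off a higher-index medium gives a half-wave phase shift.
At the lower boundary (n = 1.532 to n = 1.33) the reflected ray undergoes no phase shift.
Net: one phase inversion between the two reflected rays.
With one net inversion, constructive interference in reflection requires 2 n t = (m + ½) λ.
λ = 2 n t / (m + ½). The sixth-longest wavelength is m = 5: λ = 2 × 1.532 × 1113 / 5.50 = 620 nm.

620 nm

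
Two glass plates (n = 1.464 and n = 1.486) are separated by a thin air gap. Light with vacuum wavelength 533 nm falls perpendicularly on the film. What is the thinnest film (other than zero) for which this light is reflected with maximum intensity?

Ray reflecting at the top interface goes from n = 1.464 toward n = 1.0: no phase shift.
At the lower boundary (n = 1.0 to n = 1.486) the reflected ray undergoes a half-wave phase shift.
Exactly one π shift → a net half-wave offset.
For strong reflection here: 2 n t = (m + ½) λ.
Minimum at m = 0: t = λ / (4 n) = 533 / (4 × 1.0) = 133 nm.

133 nm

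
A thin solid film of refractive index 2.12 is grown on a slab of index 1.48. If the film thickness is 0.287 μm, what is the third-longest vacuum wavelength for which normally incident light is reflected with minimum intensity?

406 nm

At the upper boundary (n = 1.0 to n = 2.12) the reflected ray undergoes a half-wave phase shift.
Bottom surface (2.12 → 1.48): reflection off a lower-index medium gives no phase shift.
The two reflections differ by half a wavelength.
With one net inversion, destructive interference in reflection requires 2 n t = m λ.
λ = 2 n t / m. The third-longest wavelength is m = 3: λ = 2 × 2.12 × 287 / 3.00 = 406 nm.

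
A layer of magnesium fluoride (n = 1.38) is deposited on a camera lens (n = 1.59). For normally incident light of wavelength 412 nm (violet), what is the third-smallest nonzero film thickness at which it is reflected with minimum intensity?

At the upper boundary (n = 1.0 to n = 1.38) the reflected ray undergoes a half-wave phase shift.
Bottom surface (1.38 → 1.59): reflection off a higher-index medium gives a half-wave phase shift.
Net: no relative phase inversion (both shifts match).
With no net inversion, destructive interference in reflection requires 2 n t = (m + ½) λ.
The third-smallest nonzero thickness corresponds to m = 2: t = (m + ½) λ / (2 n) = 2.50 × 412 / (2 × 1.38) = 373 nm.

373 nm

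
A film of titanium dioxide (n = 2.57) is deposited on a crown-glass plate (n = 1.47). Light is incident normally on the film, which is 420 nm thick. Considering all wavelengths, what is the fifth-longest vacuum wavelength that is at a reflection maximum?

At the upper boundary (n = 1.0 to n = 2.57) the reflected ray undergoes a half-wave phase shift.
Ray reflecting at the bottom interface goes from n = 2.57 toward n = 1.47: no phase shift.
Net: one phase inversion between the two reflected rays.
For maximum reflection here: 2 n t = (m + ½) λ.
λ = 2 n t / (m + ½). The fifth-longest wavelength is m = 4: λ = 2 × 2.57 × 420 / 4.50 = 480 nm.

480 nm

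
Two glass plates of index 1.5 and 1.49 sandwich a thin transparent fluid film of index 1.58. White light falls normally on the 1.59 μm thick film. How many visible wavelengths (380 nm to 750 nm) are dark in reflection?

7

At the upper boundary (n = 1.5 to n = 1.58) the reflected ray undergoes a half-wave phase shift.
At the lower boundary (n = 1.58 to n = 1.49) the reflected ray undergoes no phase shift.
The two reflections differ by half a wavelength.
For dark reflection here: 2 n t = m λ.
λ = 2 n t / m = 5024 / m nm.
m=6: 837 nm (IR); m=7: 718 nm (visible); m=8: 628 nm (visible); m=9: 558 nm (visible); m=10: 502 nm (visible); m=11: 457 nm (visible); m=12: 419 nm (visible); m=13: 386 nm (visible); m=14: 359 nm (UV).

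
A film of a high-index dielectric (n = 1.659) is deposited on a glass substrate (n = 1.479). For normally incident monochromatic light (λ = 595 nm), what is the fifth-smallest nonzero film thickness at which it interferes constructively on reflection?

807 nm

At the upper boundary (n = 1.0 to n = 1.659) the reflected ray undergoes a half-wave phase shift.
At the lower boundary (n = 1.659 to n = 1.479) the reflected ray undergoes no phase shift.
Net: one phase inversion between the two reflected rays.
With one net inversion, constructive interference in reflection requires 2 n t = (m + ½) λ.
The fifth-smallest nonzero thickness corresponds to m = 4: t = (m + ½) λ / (2 n) = 4.50 × 595 / (2 × 1.659) = 807 nm.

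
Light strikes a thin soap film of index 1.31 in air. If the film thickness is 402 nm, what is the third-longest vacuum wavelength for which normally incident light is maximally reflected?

Top surface (1.0 → 1.31): reflection off a higher-index medium gives a half-wave phase shift.
At the lower boundary (n = 1.31 to n = 1.0) the reflected ray undergoes no phase shift.
The two reflections differ by half a wavelength.
With one net inversion, constructive interference in reflection requires 2 n t = (m + ½) λ.
λ = 2 n t / (m + ½). The third-longest wavelength is m = 2: λ = 2 × 1.31 × 402 / 2.50 = 421 nm.

421 nm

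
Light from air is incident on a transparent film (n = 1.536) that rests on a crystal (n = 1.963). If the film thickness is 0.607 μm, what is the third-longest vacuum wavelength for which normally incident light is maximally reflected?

622 nm

Ray reflecting at the top interface goes from n = 1.0 toward n = 1.536: a half-wave phase shift.
Ray reflecting at the bottom interface goes from n = 1.536 toward n = 1.963: a half-wave phase shift.
Net: no relative phase inversion (both shifts match).
So the condition for constructive reflection is 2 n t = m λ.
λ = 2 n t / m. The third-longest wavelength is m = 3: λ = 2 × 1.536 × 607 / 3.00 = 622 nm.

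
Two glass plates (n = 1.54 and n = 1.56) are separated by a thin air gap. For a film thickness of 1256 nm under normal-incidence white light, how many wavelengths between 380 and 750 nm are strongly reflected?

4

At the upper boundary (n = 1.54 to n = 1.0) the reflected ray undergoes no phase shift.
At the lower boundary (n = 1.0 to n = 1.56) the reflected ray undergoes a half-wave phase shift.
Exactly one π shift → a net half-wave offset.
With one net inversion, constructive interference in reflection requires 2 n t = (m + ½) λ.
λ = 2 n t / (m + ½) = 2512 / (m + ½) nm.
m=2: 1005 nm (IR); m=3: 718 nm (visible); m=4: 558 nm (visible); m=5: 457 nm (visible); m=6: 386 nm (visible); m=7: 335 nm (UV).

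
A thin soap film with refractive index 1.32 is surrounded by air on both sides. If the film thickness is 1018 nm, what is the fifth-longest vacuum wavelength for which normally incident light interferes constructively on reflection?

At the upper boundary (n = 1.0 to n = 1.32) the reflected ray undergoes a half-wave phase shift.
Bottom surface (1.32 → 1.0): reflection off a lower-index medium gives no phase shift.
Net: one phase inversion between the two reflected rays.
For maximum reflection here: 2 n t = (m + ½) λ.
λ = 2 n t / (m + ½). The fifth-longest wavelength is m = 4: λ = 2 × 1.32 × 1018 / 4.50 = 597 nm.

597 nm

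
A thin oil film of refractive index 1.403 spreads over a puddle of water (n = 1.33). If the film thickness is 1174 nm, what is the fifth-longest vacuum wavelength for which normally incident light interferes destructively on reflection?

Ray reflecting at the top interface goes from n = 1.0 toward n = 1.403: a half-wave phase shift.
Ray reflecting at the bottom interface goes from n = 1.403 toward n = 1.33: no phase shift.
Exactly one π shift → a net half-wave offset.
With one net inversion, destructive interference in reflection requires 2 n t = m λ.
λ = 2 n t / m. The fifth-longest wavelength is m = 5: λ = 2 × 1.403 × 1174 / 5.00 = 659 nm.

659 nm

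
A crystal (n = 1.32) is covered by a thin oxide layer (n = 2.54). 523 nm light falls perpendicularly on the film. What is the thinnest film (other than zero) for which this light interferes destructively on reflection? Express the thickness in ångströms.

1030 Å

Top surface (1.0 → 2.54): reflection off a higher-index medium gives a half-wave phase shift.
Ray reflecting at the bottom interface goes from n = 2.54 toward n = 1.32: no phase shift.
Exactly one π shift → a net half-wave offset.
So the condition for destructive reflection is 2 n t = m λ.
Minimum nonzero at m = 1: t = λ / (2 n) = 523 / (2 × 2.54) = 103 nm.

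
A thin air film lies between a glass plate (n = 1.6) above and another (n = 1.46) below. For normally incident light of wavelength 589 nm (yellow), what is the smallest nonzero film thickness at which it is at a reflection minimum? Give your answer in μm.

Ray reflecting at the top interface goes from n = 1.6 toward n = 1.0: no phase shift.
At the lower boundary (n = 1.0 to n = 1.46) the reflected ray undergoes a half-wave phase shift.
The two reflections differ by half a wavelength.
So the condition for destructive reflection is 2 n t = m λ.
The smallest nonzero thickness corresponds to m = 1: t = m λ / (2 n) = 1.00 × 589 / (2 × 1.0) = 295 nm.

0.295 μm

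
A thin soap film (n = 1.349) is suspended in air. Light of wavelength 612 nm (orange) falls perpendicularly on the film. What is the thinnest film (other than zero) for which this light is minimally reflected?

227 nm

Ray reflecting at the top interface goes from n = 1.0 toward n = 1.349: a half-wave phase shift.
Bottom surface (1.349 → 1.0): reflection off a lower-index medium gives no phase shift.
The two reflections differ by half a wavelength.
With one net inversion, destructive interference in reflection requires 2 n t = m λ.
Minimum nonzero at m = 1: t = λ / (2 n) = 612 / (2 × 1.349) = 227 nm.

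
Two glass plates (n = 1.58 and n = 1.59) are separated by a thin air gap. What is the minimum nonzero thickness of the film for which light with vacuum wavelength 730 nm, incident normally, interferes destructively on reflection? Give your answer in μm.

0.365 μm

At the upper boundary (n = 1.58 to n = 1.0) the reflected ray undergoes no phase shift.
Ray reflecting at the bottom interface goes from n = 1.0 toward n = 1.59: a half-wave phase shift.
Net: one phase inversion between the two reflected rays.
With one net inversion, destructive interference in reflection requires 2 n t = m λ.
Minimum nonzero at m = 1: t = λ / (2 n) = 730 / (2 × 1.0) = 365 nm.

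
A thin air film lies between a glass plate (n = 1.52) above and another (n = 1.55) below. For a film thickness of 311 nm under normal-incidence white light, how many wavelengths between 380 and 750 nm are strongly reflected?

1

At the upper boundary (n = 1.52 to n = 1.0) the reflected ray undergoes no phase shift.
At the lower boundary (n = 1.0 to n = 1.55) the reflected ray undergoes a half-wave phase shift.
Exactly one π shift → a net half-wave offset.
With one net inversion, constructive interference in reflection requires 2 n t = (m + ½) λ.
λ = 2 n t / (m + ½) = 622 / (m + ½) nm.
m=0: 1244 nm (IR); m=1: 415 nm (visible); m=2: 249 nm (UV).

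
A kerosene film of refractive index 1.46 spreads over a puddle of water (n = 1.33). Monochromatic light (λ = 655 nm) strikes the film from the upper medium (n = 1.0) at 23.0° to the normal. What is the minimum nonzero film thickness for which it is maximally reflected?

Ray reflecting at the top interface goes from n = 1.0 toward n = 1.46: a half-wave phase shift.
Bottom surface (1.46 → 1.33): reflection off a lower-index medium gives no phase shift.
Net: one phase inversion between the two reflected rays.
With one net inversion, constructive interference in reflection requires 2 n t cos θ_r = (m + ½) λ.
Snell's law: 1.0 sin 23.0° = 1.46 sin θ_r → sin θ_r = 0.268, cos θ_r = 0.964.
Minimum at m = 0: t = λ / (4 n cos θ_r) = 655 / (4 × 1.46 × 0.964) = 116 nm.

116 nm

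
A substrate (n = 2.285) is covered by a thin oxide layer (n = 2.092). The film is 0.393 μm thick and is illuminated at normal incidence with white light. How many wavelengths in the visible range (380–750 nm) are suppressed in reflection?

At the upper boundary (n = 1.0 to n = 2.092) the reflected ray undergoes a half-wave phase shift.
At the lower boundary (n = 2.092 to n = 2.285) the reflected ray undergoes a half-wave phase shift.
Net: no relative phase inversion (both shifts match).
For minimum reflection here: 2 n t = (m + ½) λ.
λ = 2 n t / (m + ½) = 1644 / (m + ½) nm.
m=1: 1096 nm (IR); m=2: 658 nm (visible); m=3: 470 nm (visible); m=4: 365 nm (UV).

2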